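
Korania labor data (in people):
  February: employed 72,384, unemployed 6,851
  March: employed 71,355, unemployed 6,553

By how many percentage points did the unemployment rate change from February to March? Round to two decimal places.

February: labor force = 72,384 + 6,851 = 79,235; u = 6,851/79,235 = 8.65%.
March: labor force = 71,355 + 6,553 = 77,908; u = 6,553/77,908 = 8.41%.
Change = 8.41% − 8.65% = −0.24 pp.

The unemployment rate changed by −0.24 percentage points.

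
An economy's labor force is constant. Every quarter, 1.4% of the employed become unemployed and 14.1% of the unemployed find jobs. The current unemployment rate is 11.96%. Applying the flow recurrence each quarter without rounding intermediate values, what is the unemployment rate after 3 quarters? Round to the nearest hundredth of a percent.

Unemployment rate after three quarters ≈ 10.80%.

With a fixed labor force, u_{t+1} = u_t + s·(1−u_t) − f·u_t = u_t·(1−s−f) + s.
Here 1−s−f = 0.845 and s = 0.014.
u_1 = 0.119600 × 0.845 + 0.014 = 0.115062.
u_2 = 0.115062 × 0.845 + 0.014 = 0.111227.
u_3 = 0.111227 × 0.845 + 0.014 = 0.107987.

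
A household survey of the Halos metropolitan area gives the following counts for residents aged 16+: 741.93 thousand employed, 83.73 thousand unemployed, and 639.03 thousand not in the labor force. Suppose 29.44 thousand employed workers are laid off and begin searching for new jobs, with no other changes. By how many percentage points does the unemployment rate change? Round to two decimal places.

Initially, labor force = 741.93 + 83.73 = 825.66 thousand, so u = 83.73/825.66 = 10.14%.
After the change, employed falls and unemployed rises by 29.44; labor force unchanged → E = 712.49, U = 113.17, labor force = 825.66 thousand.
New unemployment rate = 113.17 / 825.66 = 13.71%.
Change = 13.71% − 10.14% = +3.57 percentage points.

The unemployment rate changes by +3.57 percentage points.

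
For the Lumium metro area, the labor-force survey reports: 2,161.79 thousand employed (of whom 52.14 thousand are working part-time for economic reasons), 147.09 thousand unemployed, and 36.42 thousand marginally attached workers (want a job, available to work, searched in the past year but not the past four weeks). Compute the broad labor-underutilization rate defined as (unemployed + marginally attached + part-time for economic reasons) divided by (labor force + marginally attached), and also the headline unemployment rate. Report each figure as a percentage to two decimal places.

Broad underutilization rate ≈ 10.05%; headline unemployment rate ≈ 6.37%.

Labor force = 2,161.79 + 147.09 = 2,308.88 thousand.
Numerator = 147.09 + 36.42 + 52.14 = 235.65 thousand.
Denominator = 2,308.88 + 36.42 = 2,345.30 thousand.
Broad rate = 235.65 / 2,345.30 = 10.05%.
Headline unemployment rate = 147.09 / 2,308.88 = 6.37%.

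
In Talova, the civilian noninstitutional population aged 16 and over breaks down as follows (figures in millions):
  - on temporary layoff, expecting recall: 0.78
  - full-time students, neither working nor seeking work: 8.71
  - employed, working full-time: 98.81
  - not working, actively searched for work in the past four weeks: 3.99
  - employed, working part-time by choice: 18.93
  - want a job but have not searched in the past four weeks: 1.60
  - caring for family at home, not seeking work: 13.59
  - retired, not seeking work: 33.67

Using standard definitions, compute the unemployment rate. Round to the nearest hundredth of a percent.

Unemployment rate ≈ 3.89%.

Employed = 98.81 + 18.93 = 117.74 million.
Unemployed = 0.78 + 3.99 = 4.77 million (jobless and actively searching, or on temporary layoff).
Labor force = 117.74 + 4.77 = 122.51 million.
Unemployment rate = 4.77 / 122.51 = 3.89%.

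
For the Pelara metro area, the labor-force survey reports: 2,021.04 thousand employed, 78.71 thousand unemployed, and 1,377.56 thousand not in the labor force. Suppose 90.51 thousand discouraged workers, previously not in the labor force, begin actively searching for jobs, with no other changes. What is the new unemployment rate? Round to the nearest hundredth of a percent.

Initially, labor force = 2,021.04 + 78.71 = 2,099.75 thousand, so u = 78.71/2,099.75 = 3.75%.
After the change, unemployed and labor force both rise by 90.51 → E = 2,021.04, U = 169.22, labor force = 2,190.26 thousand.
New unemployment rate = 169.22 / 2,190.26 = 7.73%.

New unemployment rate ≈ 7.73%.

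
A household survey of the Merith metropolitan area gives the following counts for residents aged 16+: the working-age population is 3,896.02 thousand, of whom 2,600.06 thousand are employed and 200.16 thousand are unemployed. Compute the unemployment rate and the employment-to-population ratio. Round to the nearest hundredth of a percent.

Labor force = employed + unemployed = 2,600.06 + 200.16 = 2,800.22 thousand.
Unemployment rate = 200.16 / 2,800.22 = 7.15%.
Employment-population ratio = 2,600.06 / 3,896.02 = 66.74%.

Unemployment rate ≈ 7.15%; employment-population ratio ≈ 66.74%.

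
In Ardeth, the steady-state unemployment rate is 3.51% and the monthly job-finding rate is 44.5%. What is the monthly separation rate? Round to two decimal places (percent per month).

Separation rate ≈ 1.62% per month.

From u* = s/(s+f): s = u·f/(1−u).
s = 0.0351 × 44.5 / (1 − 0.0351) = 1.5619 / 0.9649 ≈ 1.62% per month.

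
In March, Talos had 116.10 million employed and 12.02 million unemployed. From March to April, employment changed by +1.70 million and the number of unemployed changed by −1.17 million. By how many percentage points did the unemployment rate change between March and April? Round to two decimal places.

March: labor force = 116.10 + 12.02 = 128.12; u = 12.02/128.12 = 9.38%.
April: labor force = 117.80 + 10.85 = 128.65; u = 10.85/128.65 = 8.43%.
Change = 8.43% − 9.38% = −0.95 pp.

The unemployment rate changed by −0.95 percentage points.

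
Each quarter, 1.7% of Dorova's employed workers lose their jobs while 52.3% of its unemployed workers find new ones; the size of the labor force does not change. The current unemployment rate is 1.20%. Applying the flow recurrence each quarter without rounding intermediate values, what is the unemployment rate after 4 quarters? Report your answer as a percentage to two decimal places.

Unemployment rate after four quarters ≈ 3.06%.

With a fixed labor force, u_{t+1} = u_t + s·(1−u_t) − f·u_t = u_t·(1−s−f) + s.
Here 1−s−f = 0.460 and s = 0.017.
u_1 = 0.012000 × 0.460 + 0.017 = 0.022520.
u_2 = 0.022520 × 0.460 + 0.017 = 0.027359.
u_3 = 0.027359 × 0.460 + 0.017 = 0.029585.
u_4 = 0.029585 × 0.460 + 0.017 = 0.030609.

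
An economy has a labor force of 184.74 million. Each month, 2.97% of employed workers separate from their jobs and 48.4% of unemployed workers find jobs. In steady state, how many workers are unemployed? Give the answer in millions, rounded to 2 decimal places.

About 10.68 million are unemployed in steady state.

Steady-state unemployment rate u* = s/(s+f) = 2.97/(2.97+48.4) = 0.057816.
Unemployed = u* × labor force = 0.057816 × 184.74 ≈ 10.68 million.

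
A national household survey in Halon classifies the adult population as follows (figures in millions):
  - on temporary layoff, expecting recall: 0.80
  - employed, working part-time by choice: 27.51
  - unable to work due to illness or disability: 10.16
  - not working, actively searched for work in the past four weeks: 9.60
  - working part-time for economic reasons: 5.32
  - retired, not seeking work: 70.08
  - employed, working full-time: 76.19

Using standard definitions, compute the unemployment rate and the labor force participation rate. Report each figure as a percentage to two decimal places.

Unemployment rate ≈ 8.71%; labor force participation rate ≈ 59.81%.

Employed = 27.51 + 5.32 + 76.19 = 109.02 million (anyone who worked, including part-time for economic reasons, counts as employed).
Unemployed = 0.80 + 9.60 = 10.40 million (jobless and actively searching, or on temporary layoff).
Labor force = 109.02 + 10.40 = 119.42 million.
Not in labor force = 10.16 + 70.08 = 80.24 million (those not working and not actively searching are outside the labor force).
Civilian working-age population = 119.42 + 80.24 = 199.66 million.
Unemployment rate = 10.40 / 119.42 = 8.71%.
Labor force participation rate = 119.42 / 199.66 = 59.81%.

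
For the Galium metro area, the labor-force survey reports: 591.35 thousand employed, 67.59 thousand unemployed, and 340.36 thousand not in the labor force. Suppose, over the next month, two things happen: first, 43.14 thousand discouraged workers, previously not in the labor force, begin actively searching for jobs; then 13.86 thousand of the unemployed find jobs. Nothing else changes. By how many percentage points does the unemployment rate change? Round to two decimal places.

Initially, labor force = 591.35 + 67.59 = 658.94 thousand, so u = 67.59/658.94 = 10.26%.
After the first change, unemployed and labor force both rise by 43.14 → E = 591.35, U = 110.73, labor force = 702.08 thousand.
After the second change, unemployed falls and employed rises by 13.86; labor force unchanged → E = 605.21, U = 96.87, labor force = 702.08 thousand.
New unemployment rate = 96.87 / 702.08 = 13.80%.
Change = 13.80% − 10.26% = +3.54 percentage points.

The unemployment rate changes by +3.54 percentage points.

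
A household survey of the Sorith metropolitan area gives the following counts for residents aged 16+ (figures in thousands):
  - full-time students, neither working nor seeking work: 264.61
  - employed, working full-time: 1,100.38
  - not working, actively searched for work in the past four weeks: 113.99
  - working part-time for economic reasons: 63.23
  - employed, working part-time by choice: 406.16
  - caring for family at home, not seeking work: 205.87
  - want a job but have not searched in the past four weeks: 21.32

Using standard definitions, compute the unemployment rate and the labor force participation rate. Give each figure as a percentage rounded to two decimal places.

Unemployment rate ≈ 6.77%; labor force participation rate ≈ 77.39%.

Employed = 1,100.38 + 63.23 + 406.16 = 1,569.77 thousand (anyone who worked, including part-time for economic reasons, counts as employed).
Unemployed = 113.99 thousand.
Labor force = 1,569.77 + 113.99 = 1,683.76 thousand.
Not in labor force = 264.61 + 205.87 + 21.32 = 491.80 thousand (those not working and not actively searching are outside the labor force — including those who want a job but have given up searching).
Civilian working-age population = 1,683.76 + 491.80 = 2,175.56 thousand.
Unemployment rate = 113.99 / 1,683.76 = 6.77%.
Labor force participation rate = 1,683.76 / 2,175.56 = 77.39%.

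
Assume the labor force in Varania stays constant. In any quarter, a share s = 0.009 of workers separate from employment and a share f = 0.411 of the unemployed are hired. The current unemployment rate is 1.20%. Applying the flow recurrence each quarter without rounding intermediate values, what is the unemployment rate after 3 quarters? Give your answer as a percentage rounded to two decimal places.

Unemployment rate after three quarters ≈ 1.96%.

With a fixed labor force, u_{t+1} = u_t + s·(1−u_t) − f·u_t = u_t·(1−s−f) + s.
Here 1−s−f = 0.580 and s = 0.009.
u_1 = 0.012000 × 0.580 + 0.009 = 0.015960.
u_2 = 0.015960 × 0.580 + 0.009 = 0.018257.
u_3 = 0.018257 × 0.580 + 0.009 = 0.019589.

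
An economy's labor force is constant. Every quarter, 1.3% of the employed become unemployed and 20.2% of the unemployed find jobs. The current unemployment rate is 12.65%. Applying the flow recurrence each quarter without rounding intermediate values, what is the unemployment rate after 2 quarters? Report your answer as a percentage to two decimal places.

Unemployment rate after two quarters ≈ 10.12%.

With a fixed labor force, u_{t+1} = u_t + s·(1−u_t) − f·u_t = u_t·(1−s−f) + s.
Here 1−s−f = 0.785 and s = 0.013.
u_1 = 0.126500 × 0.785 + 0.013 = 0.112302.
u_2 = 0.112302 × 0.785 + 0.013 = 0.101157.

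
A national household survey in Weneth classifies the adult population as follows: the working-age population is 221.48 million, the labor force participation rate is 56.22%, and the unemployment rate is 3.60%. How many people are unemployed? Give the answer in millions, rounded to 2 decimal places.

Labor force = 0.5622 × 221.48 = 124.52 million.
Unemployed = 0.0360 × 124.52 ≈ 4.48 million.

About 4.48 million are unemployed.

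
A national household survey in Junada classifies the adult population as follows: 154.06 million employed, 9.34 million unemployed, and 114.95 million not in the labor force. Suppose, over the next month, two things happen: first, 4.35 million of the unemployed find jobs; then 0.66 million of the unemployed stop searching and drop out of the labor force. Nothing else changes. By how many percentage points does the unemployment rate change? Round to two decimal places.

The unemployment rate changes by −3.06 percentage points.

Initially, labor force = 154.06 + 9.34 = 163.40 million, so u = 9.34/163.40 = 5.72%.
After the first change, unemployed falls and employed rises by 4.35; labor force unchanged → E = 158.41, U = 4.99, labor force = 163.40 million.
After the second change, unemployed and labor force both fall by 0.66 → E = 158.41, U = 4.33, labor force = 162.74 million.
New unemployment rate = 4.33 / 162.74 = 2.66%.
Change = 2.66% − 5.72% = −3.06 percentage points.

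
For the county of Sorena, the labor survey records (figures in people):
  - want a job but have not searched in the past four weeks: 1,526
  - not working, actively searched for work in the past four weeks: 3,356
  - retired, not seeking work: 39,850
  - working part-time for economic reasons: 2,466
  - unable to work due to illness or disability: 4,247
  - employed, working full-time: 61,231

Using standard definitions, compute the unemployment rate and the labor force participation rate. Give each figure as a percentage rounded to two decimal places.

Employed = 2,466 + 61,231 = 63,697 (anyone who worked, including part-time for economic reasons, counts as employed).
Unemployed = 3,356.
Labor force = 63,697 + 3,356 = 67,053.
Not in labor force = 1,526 + 39,850 + 4,247 = 45,623 (those not working and not actively searching are outside the labor force — including those who want a job but have given up searching).
Civilian working-age population = 67,053 + 45,623 = 112,676.
Unemployment rate = 3,356 / 67,053 = 5.00%.
Labor force participation rate = 67,053 / 112,676 = 59.51%.

Unemployment rate ≈ 5.00%; labor force participation rate ≈ 59.51%.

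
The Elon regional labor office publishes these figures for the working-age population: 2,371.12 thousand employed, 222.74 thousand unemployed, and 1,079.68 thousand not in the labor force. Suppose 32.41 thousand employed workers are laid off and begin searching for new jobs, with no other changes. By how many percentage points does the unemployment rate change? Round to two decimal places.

The unemployment rate changes by +1.25 percentage points.

Initially, labor force = 2,371.12 + 222.74 = 2,593.86 thousand, so u = 222.74/2,593.86 = 8.59%.
After the change, employed falls and unemployed rises by 32.41; labor force unchanged → E = 2,338.71, U = 255.15, labor force = 2,593.86 thousand.
New unemployment rate = 255.15 / 2,593.86 = 9.84%.
Change = 9.84% − 8.59% = +1.25 percentage points.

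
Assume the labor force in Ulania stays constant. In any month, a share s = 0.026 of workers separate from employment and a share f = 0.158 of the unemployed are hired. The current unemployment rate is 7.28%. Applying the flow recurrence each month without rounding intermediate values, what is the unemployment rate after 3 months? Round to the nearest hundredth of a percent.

With a fixed labor force, u_{t+1} = u_t + s·(1−u_t) − f·u_t = u_t·(1−s−f) + s.
Here 1−s−f = 0.816 and s = 0.026.
u_1 = 0.072800 × 0.816 + 0.026 = 0.085405.
u_2 = 0.085405 × 0.816 + 0.026 = 0.095690.
u_3 = 0.095690 × 0.816 + 0.026 = 0.104083.

Unemployment rate after three months ≈ 10.41%.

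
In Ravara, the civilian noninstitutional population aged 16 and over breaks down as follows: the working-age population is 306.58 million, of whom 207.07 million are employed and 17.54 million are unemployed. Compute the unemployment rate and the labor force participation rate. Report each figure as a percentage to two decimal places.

Unemployment rate ≈ 7.81%; labor force participation rate ≈ 73.26%.

Labor force = employed + unemployed = 207.07 + 17.54 = 224.61 million.
Unemployment rate = 17.54 / 224.61 = 7.81%.
Labor force participation rate = 224.61 / 306.58 = 73.26%.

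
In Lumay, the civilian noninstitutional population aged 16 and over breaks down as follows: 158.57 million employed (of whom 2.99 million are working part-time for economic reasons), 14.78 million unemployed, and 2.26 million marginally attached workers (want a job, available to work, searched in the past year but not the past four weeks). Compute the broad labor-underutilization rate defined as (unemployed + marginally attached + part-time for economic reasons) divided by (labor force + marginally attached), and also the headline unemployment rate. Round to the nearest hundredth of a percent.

Labor force = 158.57 + 14.78 = 173.35 million.
Numerator = 14.78 + 2.26 + 2.99 = 20.03 million.
Denominator = 173.35 + 2.26 = 175.61 million.
Broad rate = 20.03 / 175.61 = 11.41%.
Headline unemployment rate = 14.78 / 173.35 = 8.53%.

Broad underutilization rate ≈ 11.41%; headline unemployment rate ≈ 8.53%.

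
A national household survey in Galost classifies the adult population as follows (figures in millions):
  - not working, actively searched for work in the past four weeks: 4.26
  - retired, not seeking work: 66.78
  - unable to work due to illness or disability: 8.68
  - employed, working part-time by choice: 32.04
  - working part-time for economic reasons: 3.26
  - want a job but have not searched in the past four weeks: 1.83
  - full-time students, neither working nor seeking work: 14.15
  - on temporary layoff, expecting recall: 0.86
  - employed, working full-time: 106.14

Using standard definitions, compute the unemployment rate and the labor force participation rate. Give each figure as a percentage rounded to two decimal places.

Unemployment rate ≈ 3.49%; labor force participation rate ≈ 61.58%.

Employed = 32.04 + 3.26 + 106.14 = 141.44 million (anyone who worked, including part-time for economic reasons, counts as employed).
Unemployed = 4.26 + 0.86 = 5.12 million (jobless and actively searching, or on temporary layoff).
Labor force = 141.44 + 5.12 = 146.56 million.
Not in labor force = 66.78 + 8.68 + 1.83 + 14.15 = 91.44 million (those not working and not actively searching are outside the labor force — including those who want a job but have given up searching).
Civilian working-age population = 146.56 + 91.44 = 238.00 million.
Unemployment rate = 5.12 / 146.56 = 3.49%.
Labor force participation rate = 146.56 / 238.00 = 61.58%.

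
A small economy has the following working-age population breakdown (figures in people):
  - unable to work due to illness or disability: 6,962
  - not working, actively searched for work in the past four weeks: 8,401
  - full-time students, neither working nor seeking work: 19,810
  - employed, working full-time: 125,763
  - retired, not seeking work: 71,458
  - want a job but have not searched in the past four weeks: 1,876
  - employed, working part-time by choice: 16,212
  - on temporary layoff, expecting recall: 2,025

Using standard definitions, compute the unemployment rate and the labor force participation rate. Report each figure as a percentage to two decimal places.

Employed = 125,763 + 16,212 = 141,975.
Unemployed = 8,401 + 2,025 = 10,426 (jobless and actively searching, or on temporary layoff).
Labor force = 141,975 + 10,426 = 152,401.
Not in labor force = 6,962 + 19,810 + 71,458 + 1,876 = 100,106 (those not working and not actively searching are outside the labor force — including those who want a job but have given up searching).
Civilian working-age population = 152,401 + 100,106 = 252,507.
Unemployment rate = 10,426 / 152,401 = 6.84%.
Labor force participation rate = 152,401 / 252,507 = 60.36%.

Unemployment rate ≈ 6.84%; labor force participation rate ≈ 60.36%.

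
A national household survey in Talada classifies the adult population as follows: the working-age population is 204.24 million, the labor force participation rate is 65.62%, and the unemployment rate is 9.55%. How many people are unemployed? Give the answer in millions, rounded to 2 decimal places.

Labor force = 0.6562 × 204.24 = 134.02 million.
Unemployed = 0.0955 × 134.02 ≈ 12.80 million.

About 12.80 million are unemployed.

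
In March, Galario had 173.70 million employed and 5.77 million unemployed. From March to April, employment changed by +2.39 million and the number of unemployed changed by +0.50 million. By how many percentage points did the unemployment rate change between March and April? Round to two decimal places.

March: labor force = 173.70 + 5.77 = 179.47; u = 5.77/179.47 = 3.22%.
April: labor force = 176.09 + 6.27 = 182.36; u = 6.27/182.36 = 3.44%.
Change = 3.44% − 3.22% = +0.22 pp.

The unemployment rate changed by +0.22 percentage points.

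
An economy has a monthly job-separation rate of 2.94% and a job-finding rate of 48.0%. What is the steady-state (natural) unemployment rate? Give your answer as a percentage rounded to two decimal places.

At steady state the flows balance: s·E = f·U, so U/(E+U) = s/(s+f).
u* = 2.94 / (2.94 + 48.0) = 2.94 / 50.94 = 5.77%.

Steady-state unemployment rate ≈ 5.77%.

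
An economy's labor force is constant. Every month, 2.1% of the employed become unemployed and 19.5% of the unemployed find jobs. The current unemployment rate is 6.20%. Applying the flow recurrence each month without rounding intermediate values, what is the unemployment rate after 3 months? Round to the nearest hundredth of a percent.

Unemployment rate after three months ≈ 8.02%.

With a fixed labor force, u_{t+1} = u_t + s·(1−u_t) − f·u_t = u_t·(1−s−f) + s.
Here 1−s−f = 0.784 and s = 0.021.
u_1 = 0.062000 × 0.784 + 0.021 = 0.069608.
u_2 = 0.069608 × 0.784 + 0.021 = 0.075573.
u_3 = 0.075573 × 0.784 + 0.021 = 0.080249.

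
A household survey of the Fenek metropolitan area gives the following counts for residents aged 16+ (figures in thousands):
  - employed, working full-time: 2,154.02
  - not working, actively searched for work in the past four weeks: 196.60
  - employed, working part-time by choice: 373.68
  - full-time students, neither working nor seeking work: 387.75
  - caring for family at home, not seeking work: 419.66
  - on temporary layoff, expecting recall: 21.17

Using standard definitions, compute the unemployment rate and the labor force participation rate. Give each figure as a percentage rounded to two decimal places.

Employed = 2,154.02 + 373.68 = 2,527.70 thousand.
Unemployed = 196.60 + 21.17 = 217.77 thousand (jobless and actively searching, or on temporary layoff).
Labor force = 2,527.70 + 217.77 = 2,745.47 thousand.
Not in labor force = 387.75 + 419.66 = 807.41 thousand (those not working and not actively searching are outside the labor force).
Civilian working-age population = 2,745.47 + 807.41 = 3,552.88 thousand.
Unemployment rate = 217.77 / 2,745.47 = 7.93%.
Labor force participation rate = 2,745.47 / 3,552.88 = 77.27%.

Unemployment rate ≈ 7.93%; labor force participation rate ≈ 77.27%.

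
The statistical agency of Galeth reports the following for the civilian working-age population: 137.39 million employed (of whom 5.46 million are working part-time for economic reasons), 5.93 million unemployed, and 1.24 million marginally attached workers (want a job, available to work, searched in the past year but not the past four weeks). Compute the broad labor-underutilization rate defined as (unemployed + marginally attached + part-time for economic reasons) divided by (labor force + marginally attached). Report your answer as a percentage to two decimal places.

Labor force = 137.39 + 5.93 = 143.32 million.
Numerator = 5.93 + 1.24 + 5.46 = 12.63 million.
Denominator = 143.32 + 1.24 = 144.56 million.
Broad rate = 12.63 / 144.56 = 8.74%.

Broad underutilization rate ≈ 8.74%.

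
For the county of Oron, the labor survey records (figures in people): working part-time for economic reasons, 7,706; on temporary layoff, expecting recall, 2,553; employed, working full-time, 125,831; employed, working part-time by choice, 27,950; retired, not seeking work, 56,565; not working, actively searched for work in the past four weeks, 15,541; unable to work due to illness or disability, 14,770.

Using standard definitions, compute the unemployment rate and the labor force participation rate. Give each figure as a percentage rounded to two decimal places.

Employed = 7,706 + 125,831 + 27,950 = 161,487 (anyone who worked, including part-time for economic reasons, counts as employed).
Unemployed = 2,553 + 15,541 = 18,094 (jobless and actively searching, or on temporary layoff).
Labor force = 161,487 + 18,094 = 179,581.
Not in labor force = 56,565 + 14,770 = 71,335 (those not working and not actively searching are outside the labor force).
Civilian working-age population = 179,581 + 71,335 = 250,916.
Unemployment rate = 18,094 / 179,581 = 10.08%.
Labor force participation rate = 179,581 / 250,916 = 71.57%.

Unemployment rate ≈ 10.08%; labor force participation rate ≈ 71.57%.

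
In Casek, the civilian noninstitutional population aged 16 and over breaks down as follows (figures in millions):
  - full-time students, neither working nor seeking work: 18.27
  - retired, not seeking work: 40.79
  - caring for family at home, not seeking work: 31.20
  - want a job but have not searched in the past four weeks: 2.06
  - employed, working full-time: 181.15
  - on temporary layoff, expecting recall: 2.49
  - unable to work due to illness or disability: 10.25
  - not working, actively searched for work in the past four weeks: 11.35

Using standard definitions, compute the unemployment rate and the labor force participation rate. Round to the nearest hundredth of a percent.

Unemployment rate ≈ 7.10%; labor force participation rate ≈ 65.53%.

Employed = 181.15 million.
Unemployed = 2.49 + 11.35 = 13.84 million (jobless and actively searching, or on temporary layoff).
Labor force = 181.15 + 13.84 = 194.99 million.
Not in labor force = 18.27 + 40.79 + 31.20 + 2.06 + 10.25 = 102.57 million (those not working and not actively searching are outside the labor force — including those who want a job but have given up searching).
Civilian working-age population = 194.99 + 102.57 = 297.56 million.
Unemployment rate = 13.84 / 194.99 = 7.10%.
Labor force participation rate = 194.99 / 297.56 = 65.53%.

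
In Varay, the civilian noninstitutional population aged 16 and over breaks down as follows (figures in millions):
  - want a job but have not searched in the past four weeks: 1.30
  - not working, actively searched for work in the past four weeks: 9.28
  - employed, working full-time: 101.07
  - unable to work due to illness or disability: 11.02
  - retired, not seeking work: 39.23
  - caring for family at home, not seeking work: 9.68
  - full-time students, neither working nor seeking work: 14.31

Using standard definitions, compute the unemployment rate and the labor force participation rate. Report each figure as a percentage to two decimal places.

Employed = 101.07 million.
Unemployed = 9.28 million.
Labor force = 101.07 + 9.28 = 110.35 million.
Not in labor force = 1.30 + 11.02 + 39.23 + 9.68 + 14.31 = 75.54 million (those not working and not actively searching are outside the labor force — including those who want a job but have given up searching).
Civilian working-age population = 110.35 + 75.54 = 185.89 million.
Unemployment rate = 9.28 / 110.35 = 8.41%.
Labor force participation rate = 110.35 / 185.89 = 59.36%.

Unemployment rate ≈ 8.41%; labor force participation rate ≈ 59.36%.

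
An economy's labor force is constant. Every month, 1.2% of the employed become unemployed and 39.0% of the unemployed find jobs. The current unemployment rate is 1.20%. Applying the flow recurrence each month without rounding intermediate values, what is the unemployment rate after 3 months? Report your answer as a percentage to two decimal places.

With a fixed labor force, u_{t+1} = u_t + s·(1−u_t) − f·u_t = u_t·(1−s−f) + s.
Here 1−s−f = 0.598 and s = 0.012.
u_1 = 0.012000 × 0.598 + 0.012 = 0.019176.
u_2 = 0.019176 × 0.598 + 0.012 = 0.023467.
u_3 = 0.023467 × 0.598 + 0.012 = 0.026033.

Unemployment rate after three months ≈ 2.60%.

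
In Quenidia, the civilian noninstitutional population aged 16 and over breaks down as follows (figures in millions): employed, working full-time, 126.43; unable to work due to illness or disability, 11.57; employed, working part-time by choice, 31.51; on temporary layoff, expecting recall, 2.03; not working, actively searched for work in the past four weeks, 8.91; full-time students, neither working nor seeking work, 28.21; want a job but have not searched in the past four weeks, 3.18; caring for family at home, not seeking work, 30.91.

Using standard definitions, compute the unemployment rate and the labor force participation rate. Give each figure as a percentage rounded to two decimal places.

Employed = 126.43 + 31.51 = 157.94 million.
Unemployed = 2.03 + 8.91 = 10.94 million (jobless and actively searching, or on temporary layoff).
Labor force = 157.94 + 10.94 = 168.88 million.
Not in labor force = 11.57 + 28.21 + 3.18 + 30.91 = 73.87 million (those not working and not actively searching are outside the labor force — including those who want a job but have given up searching).
Civilian working-age population = 168.88 + 73.87 = 242.75 million.
Unemployment rate = 10.94 / 168.88 = 6.48%.
Labor force participation rate = 168.88 / 242.75 = 69.57%.

Unemployment rate ≈ 6.48%; labor force participation rate ≈ 69.57%.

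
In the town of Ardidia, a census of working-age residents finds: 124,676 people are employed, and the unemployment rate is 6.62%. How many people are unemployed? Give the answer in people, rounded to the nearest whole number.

About 8,839 are unemployed.

Let U be the number unemployed. The labor force is E + U, and U/(E+U) = 0.0662.
So U = 0.0662 × 124,676 / (1 − 0.0662) = 8253.55 / 0.9338 ≈ 8,839.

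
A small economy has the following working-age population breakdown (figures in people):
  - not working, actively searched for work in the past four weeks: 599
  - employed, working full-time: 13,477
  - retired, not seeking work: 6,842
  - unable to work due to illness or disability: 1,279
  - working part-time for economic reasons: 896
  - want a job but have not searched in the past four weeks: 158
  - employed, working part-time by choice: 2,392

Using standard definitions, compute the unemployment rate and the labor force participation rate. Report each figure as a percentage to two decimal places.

Employed = 13,477 + 896 + 2,392 = 16,765 (anyone who worked, including part-time for economic reasons, counts as employed).
Unemployed = 599.
Labor force = 16,765 + 599 = 17,364.
Not in labor force = 6,842 + 1,279 + 158 = 8,279 (those not working and not actively searching are outside the labor force — including those who want a job but have given up searching).
Civilian working-age population = 17,364 + 8,279 = 25,643.
Unemployment rate = 599 / 17,364 = 3.45%.
Labor force participation rate = 17,364 / 25,643 = 67.71%.

Unemployment rate ≈ 3.45%; labor force participation rate ≈ 67.71%.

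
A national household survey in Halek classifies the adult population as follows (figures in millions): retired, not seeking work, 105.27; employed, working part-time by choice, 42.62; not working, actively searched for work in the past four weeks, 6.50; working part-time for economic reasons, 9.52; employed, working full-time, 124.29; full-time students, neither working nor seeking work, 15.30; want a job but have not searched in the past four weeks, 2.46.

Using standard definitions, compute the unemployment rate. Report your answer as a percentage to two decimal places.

Unemployment rate ≈ 3.55%.

Employed = 42.62 + 9.52 + 124.29 = 176.43 million (anyone who worked, including part-time for economic reasons, counts as employed).
Unemployed = 6.50 million.
Labor force = 176.43 + 6.50 = 182.93 million.
Unemployment rate = 6.50 / 182.93 = 3.55%.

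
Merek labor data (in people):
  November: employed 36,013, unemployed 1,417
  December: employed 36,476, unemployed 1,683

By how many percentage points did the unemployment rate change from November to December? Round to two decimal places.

The unemployment rate changed by +0.62 percentage points.

November: labor force = 36,013 + 1,417 = 37,430; u = 1,417/37,430 = 3.79%.
December: labor force = 36,476 + 1,683 = 38,159; u = 1,683/38,159 = 4.41%.
Change = 4.41% − 3.79% = +0.62 pp.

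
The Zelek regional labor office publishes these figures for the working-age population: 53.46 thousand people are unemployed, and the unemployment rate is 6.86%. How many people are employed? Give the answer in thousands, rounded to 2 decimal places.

Labor force = U / u = 53.46 / 0.0686 ≈ 779.30 thousand.
Employed = labor force − unemployed = 779.30 − 53.46 = 725.84 thousand.

About 725.84 thousand are employed.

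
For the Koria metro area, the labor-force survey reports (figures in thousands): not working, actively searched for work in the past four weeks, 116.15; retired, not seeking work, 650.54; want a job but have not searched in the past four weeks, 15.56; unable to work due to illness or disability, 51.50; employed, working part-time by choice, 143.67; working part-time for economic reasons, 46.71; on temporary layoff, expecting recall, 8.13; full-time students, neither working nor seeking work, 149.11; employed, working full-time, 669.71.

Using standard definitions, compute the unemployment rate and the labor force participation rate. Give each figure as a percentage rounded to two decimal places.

Employed = 143.67 + 46.71 + 669.71 = 860.09 thousand (anyone who worked, including part-time for economic reasons, counts as employed).
Unemployed = 116.15 + 8.13 = 124.28 thousand (jobless and actively searching, or on temporary layoff).
Labor force = 860.09 + 124.28 = 984.37 thousand.
Not in labor force = 650.54 + 15.56 + 51.50 + 149.11 = 866.71 thousand (those not working and not actively searching are outside the labor force — including those who want a job but have given up searching).
Civilian working-age population = 984.37 + 866.71 = 1,851.08 thousand.
Unemployment rate = 124.28 / 984.37 = 12.63%.
Labor force participation rate = 984.37 / 1,851.08 = 53.18%.

Unemployment rate ≈ 12.63%; labor force participation rate ≈ 53.18%.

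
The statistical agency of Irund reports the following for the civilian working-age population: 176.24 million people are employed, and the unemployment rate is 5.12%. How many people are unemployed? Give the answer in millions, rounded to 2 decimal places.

Let U be the number unemployed. The labor force is E + U, and U/(E+U) = 0.0512.
So U = 0.0512 × 176.24 / (1 − 0.0512) = 9.0235 / 0.9488 ≈ 9.51 million.

About 9.51 million are unemployed.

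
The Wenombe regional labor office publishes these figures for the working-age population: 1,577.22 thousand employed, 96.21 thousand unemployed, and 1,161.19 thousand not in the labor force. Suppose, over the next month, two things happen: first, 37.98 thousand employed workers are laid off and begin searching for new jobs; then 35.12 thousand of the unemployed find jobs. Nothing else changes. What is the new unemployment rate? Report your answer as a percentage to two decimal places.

Initially, labor force = 1,577.22 + 96.21 = 1,673.43 thousand, so u = 96.21/1,673.43 = 5.75%.
After the first change, employed falls and unemployed rises by 37.98; labor force unchanged → E = 1,539.24, U = 134.19, labor force = 1,673.43 thousand.
After the second change, unemployed falls and employed rises by 35.12; labor force unchanged → E = 1,574.36, U = 99.07, labor force = 1,673.43 thousand.
New unemployment rate = 99.07 / 1,673.43 = 5.92%.

New unemployment rate ≈ 5.92%.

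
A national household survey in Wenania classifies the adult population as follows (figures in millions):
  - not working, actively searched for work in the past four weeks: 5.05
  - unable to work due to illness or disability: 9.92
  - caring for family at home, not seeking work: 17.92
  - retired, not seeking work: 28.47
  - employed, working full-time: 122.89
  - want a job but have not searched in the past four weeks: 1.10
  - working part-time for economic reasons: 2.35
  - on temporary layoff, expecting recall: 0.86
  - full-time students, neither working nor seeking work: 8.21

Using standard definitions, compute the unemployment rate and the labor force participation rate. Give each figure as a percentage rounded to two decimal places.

Unemployment rate ≈ 4.51%; labor force participation rate ≈ 66.65%.

Employed = 122.89 + 2.35 = 125.24 million (anyone who worked, including part-time for economic reasons, counts as employed).
Unemployed = 5.05 + 0.86 = 5.91 million (jobless and actively searching, or on temporary layoff).
Labor force = 125.24 + 5.91 = 131.15 million.
Not in labor force = 9.92 + 17.92 + 28.47 + 1.10 + 8.21 = 65.62 million (those not working and not actively searching are outside the labor force — including those who want a job but have given up searching).
Civilian working-age population = 131.15 + 65.62 = 196.77 million.
Unemployment rate = 5.91 / 131.15 = 4.51%.
Labor force participation rate = 131.15 / 196.77 = 66.65%.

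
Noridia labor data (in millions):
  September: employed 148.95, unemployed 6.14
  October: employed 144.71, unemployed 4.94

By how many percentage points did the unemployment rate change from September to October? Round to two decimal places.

The unemployment rate changed by −0.66 percentage points.

September: labor force = 148.95 + 6.14 = 155.09; u = 6.14/155.09 = 3.96%.
October: labor force = 144.71 + 4.94 = 149.65; u = 4.94/149.65 = 3.30%.
Change = 3.30% − 3.96% = −0.66 pp.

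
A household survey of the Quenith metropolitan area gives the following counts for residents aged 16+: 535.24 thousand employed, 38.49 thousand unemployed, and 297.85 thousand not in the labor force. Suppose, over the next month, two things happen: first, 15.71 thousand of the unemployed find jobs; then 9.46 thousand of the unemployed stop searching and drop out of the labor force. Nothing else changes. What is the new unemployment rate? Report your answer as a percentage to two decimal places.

New unemployment rate ≈ 2.36%.

Initially, labor force = 535.24 + 38.49 = 573.73 thousand, so u = 38.49/573.73 = 6.71%.
After the first change, unemployed falls and employed rises by 15.71; labor force unchanged → E = 550.95, U = 22.78, labor force = 573.73 thousand.
After the second change, unemployed and labor force both fall by 9.46 → E = 550.95, U = 13.32, labor force = 564.27 thousand.
New unemployment rate = 13.32 / 564.27 = 2.36%.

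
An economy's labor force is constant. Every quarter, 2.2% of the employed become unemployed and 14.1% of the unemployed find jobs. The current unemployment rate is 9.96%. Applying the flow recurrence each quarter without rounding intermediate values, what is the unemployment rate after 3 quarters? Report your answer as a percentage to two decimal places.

Unemployment rate after three quarters ≈ 11.42%.

With a fixed labor force, u_{t+1} = u_t + s·(1−u_t) − f·u_t = u_t·(1−s−f) + s.
Here 1−s−f = 0.837 and s = 0.022.
u_1 = 0.099600 × 0.837 + 0.022 = 0.105365.
u_2 = 0.105365 × 0.837 + 0.022 = 0.110191.
u_3 = 0.110191 × 0.837 + 0.022 = 0.114230.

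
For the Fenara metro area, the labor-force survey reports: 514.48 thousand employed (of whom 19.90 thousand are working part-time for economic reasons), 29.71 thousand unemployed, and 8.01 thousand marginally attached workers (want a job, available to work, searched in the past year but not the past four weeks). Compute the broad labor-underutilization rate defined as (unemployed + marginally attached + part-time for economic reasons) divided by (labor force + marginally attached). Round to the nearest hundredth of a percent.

Broad underutilization rate ≈ 10.43%.

Labor force = 514.48 + 29.71 = 544.19 thousand.
Numerator = 29.71 + 8.01 + 19.90 = 57.62 thousand.
Denominator = 544.19 + 8.01 = 552.20 thousand.
Broad rate = 57.62 / 552.20 = 10.43%.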